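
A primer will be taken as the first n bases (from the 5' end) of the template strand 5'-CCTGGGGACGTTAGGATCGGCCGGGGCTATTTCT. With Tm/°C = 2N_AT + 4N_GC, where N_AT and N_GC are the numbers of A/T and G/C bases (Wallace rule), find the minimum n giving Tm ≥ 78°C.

First 22 bases: CCTGGGGACGTTAGGATCGGCC → Tm = 74°C (< 78°C)
First 23 bases: CCTGGGGACGTTAGGATCGGCCG → Tm = 78°C (≥ 78°C)
Since every base adds ≥2°C, Tm only increases with n, so the threshold is first crossed at n = 23.

n = 23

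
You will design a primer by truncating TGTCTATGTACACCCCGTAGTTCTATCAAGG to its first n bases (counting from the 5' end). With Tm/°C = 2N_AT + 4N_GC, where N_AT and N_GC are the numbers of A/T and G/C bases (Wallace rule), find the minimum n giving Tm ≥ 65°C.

First 22 bases: TGTCTATGTACACCCCGTAGTT → Tm = 64°C (< 65°C)
First 23 bases: TGTCTATGTACACCCCGTAGTTC → Tm = 68°C (≥ 65°C)
Each additional base adds 2°C (A/T) or 4°C (G/C), so Tm is non-decreasing in n; n = 23 is the first length to reach 65°C.

n = 23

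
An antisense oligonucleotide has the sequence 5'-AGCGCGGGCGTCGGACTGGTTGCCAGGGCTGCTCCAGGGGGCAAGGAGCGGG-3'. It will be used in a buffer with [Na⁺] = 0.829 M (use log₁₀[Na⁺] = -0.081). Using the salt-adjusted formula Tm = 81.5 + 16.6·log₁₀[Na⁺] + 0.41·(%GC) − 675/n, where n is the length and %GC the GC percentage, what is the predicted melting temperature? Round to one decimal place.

Length n = 52. Counting bases: A=7, C=13, G=26, T=6
G+C = 39, so %GC = 39/52 × 100 = 75%
Salt term: 16.6 × (-0.081) = -1.345
GC term: 0.41 × 75 = 30.75; length term: −675/52 = −12.981
Tm = 81.5 + (-1.345) + 30.75 − 12.981 = 97.924 → 97.9°C

97.9°C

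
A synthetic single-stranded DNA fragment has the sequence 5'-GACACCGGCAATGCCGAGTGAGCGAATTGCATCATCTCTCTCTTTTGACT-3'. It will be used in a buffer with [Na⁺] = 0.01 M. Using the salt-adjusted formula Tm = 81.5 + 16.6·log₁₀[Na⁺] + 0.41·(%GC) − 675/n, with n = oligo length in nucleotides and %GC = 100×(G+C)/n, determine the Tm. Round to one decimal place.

Length n = 50. C=14, T=14, G=11, A=11
G+C = 25, so %GC = 25/50 × 100 = 50%
Salt term: 16.6 × (-2) = -33.2
GC term: 0.41 × 50 = 20.5; length term: −675/50 = −13.5
Tm = 81.5 + (-33.2) + 20.5 − 13.5 = 55.3 → 55.3°C

55.3°C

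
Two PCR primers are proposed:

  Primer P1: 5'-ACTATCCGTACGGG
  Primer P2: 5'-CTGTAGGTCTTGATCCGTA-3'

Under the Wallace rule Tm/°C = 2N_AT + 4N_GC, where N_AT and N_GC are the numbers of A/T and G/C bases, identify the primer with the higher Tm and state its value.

Primer P2, 56°C

Primer P1: A+T=6, G+C=8 → Tm = 2(6)+4(8) = 44°C
Primer P2: A+T=10, G+C=9 → Tm = 2(10)+4(9) = 56°C
44°C vs 56°C → primer P2 is higher.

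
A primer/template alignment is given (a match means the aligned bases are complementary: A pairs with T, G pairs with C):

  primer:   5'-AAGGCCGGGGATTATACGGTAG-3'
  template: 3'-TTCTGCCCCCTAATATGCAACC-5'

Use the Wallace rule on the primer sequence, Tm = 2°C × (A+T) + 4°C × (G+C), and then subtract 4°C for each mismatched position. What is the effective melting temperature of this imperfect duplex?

Primer base counts: A=6, T=4, G=9, C=3 → A+T=10, G+C=12
Perfect-match Tm = 2(10) + 4(12) = 20 + 48 = 68°C
Mismatches (positions where the bases are not complementary): 4 (at positions 4, 6, 19, 21)
Effective Tm = 68 − 4×4 = 68 − 16 = 52°C

52°C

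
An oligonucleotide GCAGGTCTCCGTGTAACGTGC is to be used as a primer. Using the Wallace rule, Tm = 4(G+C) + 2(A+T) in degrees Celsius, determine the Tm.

Scanning the sequence gives G=7, T=5, A=3, C=6.
AT pairs contribute 8, GC pairs contribute 13.
Tm = 2(8) + 4(13) = 16 + 52 = 68°C

68°C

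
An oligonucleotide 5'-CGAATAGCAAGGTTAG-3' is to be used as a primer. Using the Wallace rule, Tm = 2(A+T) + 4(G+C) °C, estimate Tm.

46°C

Scanning the sequence gives T=3, C=2, A=6, G=5.
So N_AT = 9 and N_GC = 7.
Tm = 2×9 + 4×7 = 46°C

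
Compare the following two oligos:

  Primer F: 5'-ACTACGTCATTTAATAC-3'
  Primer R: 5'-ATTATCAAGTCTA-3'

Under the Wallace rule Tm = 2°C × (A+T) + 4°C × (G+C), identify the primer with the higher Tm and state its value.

Primer F: A+T=12, G+C=5 → Tm = 2(12)+4(5) = 44°C
Primer R: A+T=10, G+C=3 → Tm = 2(10)+4(3) = 32°C
44°C vs 32°C → primer F is higher.

Primer F, 44°C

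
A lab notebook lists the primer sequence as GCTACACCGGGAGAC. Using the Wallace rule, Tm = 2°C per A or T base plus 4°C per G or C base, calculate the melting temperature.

50°C

A=4, C=5, T=1, G=5
AT pairs contribute 5, GC pairs contribute 10.
Tm = 4·10 + 2·5 = 40 + 10 = 50°C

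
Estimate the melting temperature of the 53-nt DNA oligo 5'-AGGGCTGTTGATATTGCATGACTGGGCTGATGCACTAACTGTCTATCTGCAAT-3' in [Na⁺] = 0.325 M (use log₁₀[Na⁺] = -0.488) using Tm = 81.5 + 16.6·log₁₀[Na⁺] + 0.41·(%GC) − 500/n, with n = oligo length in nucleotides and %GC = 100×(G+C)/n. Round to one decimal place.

Length n = 53. Base counts: C=10, T=17, G=14, A=12
G+C = 24, so %GC = 24/53 × 100 = 45.283%
Salt term: 16.6 × (-0.488) = -8.101
GC term: 0.41 × 45.283 = 18.566; length term: −500/53 = −9.434
Tm = 81.5 + (-8.101) + 18.566 − 9.434 = 82.531 → 82.5°C

82.5°C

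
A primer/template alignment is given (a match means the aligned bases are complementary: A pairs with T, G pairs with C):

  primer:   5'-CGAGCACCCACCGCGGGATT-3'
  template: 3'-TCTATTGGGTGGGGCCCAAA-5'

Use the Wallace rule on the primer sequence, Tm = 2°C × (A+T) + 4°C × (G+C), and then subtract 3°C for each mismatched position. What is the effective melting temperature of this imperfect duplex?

53°C

Primer base counts: A=4, T=2, G=6, C=8 → A+T=6, G+C=14
Perfect-match Tm = 2(6) + 4(14) = 12 + 56 = 68°C
Mismatches (positions where the bases are not complementary): 5 (at positions 1, 4, 5, 13, 18)
Effective Tm = 68 − 5×3 = 68 − 15 = 53°C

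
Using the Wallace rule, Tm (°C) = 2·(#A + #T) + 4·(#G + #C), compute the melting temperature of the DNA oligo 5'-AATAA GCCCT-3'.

28°C

G=1, C=3, T=2, A=4
A+T = 6, G+C = 4
Tm = 2×6 + 4×4 = 28°C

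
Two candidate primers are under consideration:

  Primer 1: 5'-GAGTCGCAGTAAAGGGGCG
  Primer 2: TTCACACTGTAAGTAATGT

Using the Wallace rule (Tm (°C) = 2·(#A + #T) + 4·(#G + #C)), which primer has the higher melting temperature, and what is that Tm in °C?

Primer 1: A+T=7, G+C=12 → Tm = 2(7)+4(12) = 62°C
Primer 2: A+T=13, G+C=6 → Tm = 2(13)+4(6) = 50°C
62°C vs 50°C → primer 1 is higher.

Primer 1, 62°C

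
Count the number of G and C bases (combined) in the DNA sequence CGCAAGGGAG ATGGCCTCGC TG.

Counting bases: T=3, G=9, A=4, C=6
Total G or C: 9 + 6 = 15

15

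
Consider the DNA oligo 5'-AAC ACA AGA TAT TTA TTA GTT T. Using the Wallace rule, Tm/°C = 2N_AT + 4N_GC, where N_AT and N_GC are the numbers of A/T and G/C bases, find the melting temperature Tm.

52°C

Scanning the sequence gives G=2, C=2, A=9, T=9.
A+T = 18, G+C = 4
Tm = 2×18 + 4×4 = 52°C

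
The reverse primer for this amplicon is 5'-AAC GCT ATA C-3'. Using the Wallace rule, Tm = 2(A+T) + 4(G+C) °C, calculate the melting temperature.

28°C

Scanning the sequence gives G=1, T=2, C=3, A=4.
So N_AT = 6 and N_GC = 4.
Tm = 2×6 + 4×4 = 28°C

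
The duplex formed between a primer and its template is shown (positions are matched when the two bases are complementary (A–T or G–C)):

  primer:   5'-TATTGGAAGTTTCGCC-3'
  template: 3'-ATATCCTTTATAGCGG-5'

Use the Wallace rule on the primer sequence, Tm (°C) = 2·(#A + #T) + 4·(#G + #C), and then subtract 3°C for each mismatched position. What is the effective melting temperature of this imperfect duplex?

Primer base counts: A=3, T=6, G=4, C=3 → A+T=9, G+C=7
Perfect-match Tm = 2(9) + 4(7) = 18 + 28 = 46°C
Mismatches (positions where the bases are not complementary): 3 (at positions 4, 9, 11)
Effective Tm = 46 − 3×3 = 46 − 9 = 37°C

37°C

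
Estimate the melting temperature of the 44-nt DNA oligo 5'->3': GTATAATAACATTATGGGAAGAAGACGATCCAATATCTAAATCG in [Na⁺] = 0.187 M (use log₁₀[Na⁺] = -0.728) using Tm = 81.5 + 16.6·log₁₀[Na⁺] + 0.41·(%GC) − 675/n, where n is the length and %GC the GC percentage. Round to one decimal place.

67.1°C

Length n = 44. Scanning the sequence gives T=11, G=8, C=6, A=19.
G+C = 14, so %GC = 14/44 × 100 = 31.818%
Salt term: 16.6 × (-0.728) = -12.085
GC term: 0.41 × 31.818 = 13.045; length term: −675/44 = −15.341
Tm = 81.5 + (-12.085) + 13.045 − 15.341 = 67.119 → 67.1°C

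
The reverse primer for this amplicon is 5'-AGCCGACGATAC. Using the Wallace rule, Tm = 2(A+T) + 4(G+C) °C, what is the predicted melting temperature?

38°C

Counting bases: C=4, G=3, T=1, A=4
A+T = 5, G+C = 7
Tm = 2(5) + 4(7) = 10 + 28 = 38°C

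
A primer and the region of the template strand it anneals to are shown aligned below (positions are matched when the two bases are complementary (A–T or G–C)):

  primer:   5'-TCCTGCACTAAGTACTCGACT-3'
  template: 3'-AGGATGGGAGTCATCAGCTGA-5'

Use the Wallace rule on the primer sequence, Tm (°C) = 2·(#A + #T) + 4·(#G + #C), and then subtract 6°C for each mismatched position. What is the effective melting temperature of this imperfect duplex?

38°C

Primer base counts: A=5, T=6, G=3, C=7 → A+T=11, G+C=10
Perfect-match Tm = 2(11) + 4(10) = 22 + 40 = 62°C
Mismatches (positions where the bases are not complementary): 4 (at positions 5, 7, 10, 15)
Effective Tm = 62 − 4×6 = 62 − 24 = 38°C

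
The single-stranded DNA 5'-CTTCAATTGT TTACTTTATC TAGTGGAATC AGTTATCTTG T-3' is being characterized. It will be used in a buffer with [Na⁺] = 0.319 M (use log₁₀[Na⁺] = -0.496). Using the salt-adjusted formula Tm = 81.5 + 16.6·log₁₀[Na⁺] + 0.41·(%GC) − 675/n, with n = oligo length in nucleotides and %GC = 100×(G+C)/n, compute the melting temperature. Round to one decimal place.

68.8°C

Length n = 41. C=6, G=6, A=9, T=20
G+C = 12, so %GC = 12/41 × 100 = 29.268%
Salt term: 16.6 × (-0.496) = -8.234
GC term: 0.41 × 29.268 = 12; length term: −675/41 = −16.463
Tm = 81.5 + (-8.234) + 12 − 16.463 = 68.803 → 68.8°C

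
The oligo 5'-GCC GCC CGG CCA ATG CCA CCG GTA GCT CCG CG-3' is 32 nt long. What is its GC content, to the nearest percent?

Base counts: T=3, G=10, A=4, C=15
G+C = 10 + 15 = 25 out of 32 bases
%GC = 25/32 × 100 = 78.12% ≈ 78%

78%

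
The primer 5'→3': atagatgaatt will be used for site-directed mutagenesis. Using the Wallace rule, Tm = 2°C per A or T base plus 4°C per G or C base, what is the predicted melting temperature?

26°C

Scanning the sequence gives G=2, A=5, T=4, C=0.
A+T = 9, G+C = 2
Tm = 2(9) + 4(2) = 18 + 8 = 26°C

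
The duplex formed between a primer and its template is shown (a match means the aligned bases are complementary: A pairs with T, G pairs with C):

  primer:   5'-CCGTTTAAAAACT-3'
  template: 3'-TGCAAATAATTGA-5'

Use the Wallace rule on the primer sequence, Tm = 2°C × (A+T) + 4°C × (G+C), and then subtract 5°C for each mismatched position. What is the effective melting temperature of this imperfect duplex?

19°C

Primer base counts: A=5, T=4, G=1, C=3 → A+T=9, G+C=4
Perfect-match Tm = 2(9) + 4(4) = 18 + 16 = 34°C
Mismatches (positions where the bases are not complementary): 3 (at positions 1, 8, 9)
Effective Tm = 34 − 3×5 = 34 − 15 = 19°C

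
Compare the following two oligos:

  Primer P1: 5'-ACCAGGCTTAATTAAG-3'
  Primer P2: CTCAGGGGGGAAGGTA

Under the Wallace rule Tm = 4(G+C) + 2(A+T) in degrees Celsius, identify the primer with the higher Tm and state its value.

Primer P1: A+T=10, G+C=6 → Tm = 2(10)+4(6) = 44°C
Primer P2: A+T=6, G+C=10 → Tm = 2(6)+4(10) = 52°C
44°C vs 52°C → primer P2 is higher.

Primer P2, 52°C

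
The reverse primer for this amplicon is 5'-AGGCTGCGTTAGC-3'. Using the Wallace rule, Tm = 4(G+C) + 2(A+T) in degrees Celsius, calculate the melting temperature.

42°C

Base counts: A=2, C=3, G=5, T=3
AT pairs contribute 5, GC pairs contribute 8.
Tm = 2(5) + 4(8) = 10 + 32 = 42°C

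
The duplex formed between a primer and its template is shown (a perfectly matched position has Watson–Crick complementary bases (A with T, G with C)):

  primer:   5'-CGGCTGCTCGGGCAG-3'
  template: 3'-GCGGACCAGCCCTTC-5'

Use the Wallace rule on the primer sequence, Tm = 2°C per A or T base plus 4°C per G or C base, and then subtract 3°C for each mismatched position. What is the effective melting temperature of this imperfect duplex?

Primer base counts: A=1, T=2, G=7, C=5 → A+T=3, G+C=12
Perfect-match Tm = 2(3) + 4(12) = 6 + 48 = 54°C
Mismatches (positions where the bases are not complementary): 3 (at positions 3, 7, 13)
Effective Tm = 54 − 3×3 = 54 − 9 = 45°C

45°C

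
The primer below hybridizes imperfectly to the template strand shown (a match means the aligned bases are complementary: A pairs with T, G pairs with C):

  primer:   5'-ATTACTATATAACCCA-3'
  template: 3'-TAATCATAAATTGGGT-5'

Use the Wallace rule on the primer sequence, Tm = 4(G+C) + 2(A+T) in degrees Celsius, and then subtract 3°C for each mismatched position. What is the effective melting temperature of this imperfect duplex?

34°C

Primer base counts: A=7, T=5, G=0, C=4 → A+T=12, G+C=4
Perfect-match Tm = 2(12) + 4(4) = 24 + 16 = 40°C
Mismatches (positions where the bases are not complementary): 2 (at positions 5, 9)
Effective Tm = 40 − 2×3 = 40 − 6 = 34°C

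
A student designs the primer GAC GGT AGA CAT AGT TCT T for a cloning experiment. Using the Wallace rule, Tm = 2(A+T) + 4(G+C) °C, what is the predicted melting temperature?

54°C

C=3, T=6, A=5, G=5
AT pairs contribute 11, GC pairs contribute 8.
Tm = 2(11) + 4(8) = 22 + 32 = 54°C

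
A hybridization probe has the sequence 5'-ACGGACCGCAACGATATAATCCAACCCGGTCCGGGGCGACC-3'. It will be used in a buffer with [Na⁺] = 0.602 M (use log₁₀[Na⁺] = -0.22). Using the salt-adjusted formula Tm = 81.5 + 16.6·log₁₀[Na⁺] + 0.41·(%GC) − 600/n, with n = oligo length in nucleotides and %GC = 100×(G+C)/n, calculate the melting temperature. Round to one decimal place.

89.2°C

Length n = 41. G=11, C=15, T=4, A=11
G+C = 26, so %GC = 26/41 × 100 = 63.415%
Salt term: 16.6 × (-0.22) = -3.652
GC term: 0.41 × 63.415 = 26; length term: −600/41 = −14.634
Tm = 81.5 + (-3.652) + 26 − 14.634 = 89.214 → 89.2°C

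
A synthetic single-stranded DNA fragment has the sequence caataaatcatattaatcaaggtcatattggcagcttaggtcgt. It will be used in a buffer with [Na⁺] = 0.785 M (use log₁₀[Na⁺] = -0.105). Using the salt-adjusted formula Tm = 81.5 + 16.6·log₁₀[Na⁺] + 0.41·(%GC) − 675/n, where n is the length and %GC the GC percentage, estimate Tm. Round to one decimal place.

78.4°C

Length n = 44. Counting bases: T=14, C=7, A=15, G=8
G+C = 15, so %GC = 15/44 × 100 = 34.091%
Salt term: 16.6 × (-0.105) = -1.743
GC term: 0.41 × 34.091 = 13.977; length term: −675/44 = −15.341
Tm = 81.5 + (-1.743) + 13.977 − 15.341 = 78.393 → 78.4°C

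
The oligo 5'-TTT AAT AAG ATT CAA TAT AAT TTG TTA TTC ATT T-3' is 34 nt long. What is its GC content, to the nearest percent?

12%

Base counts: A=12, T=18, C=2, G=2
G+C = 2 + 2 = 4 out of 34 bases
%GC = 4/34 × 100 = 11.76% ≈ 12%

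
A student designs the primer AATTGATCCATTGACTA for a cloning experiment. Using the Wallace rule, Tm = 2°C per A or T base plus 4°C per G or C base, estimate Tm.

44°C

Counting bases: A=6, C=3, T=6, G=2
A+T = 12, G+C = 5
Tm = 4·5 + 2·12 = 20 + 24 = 44°C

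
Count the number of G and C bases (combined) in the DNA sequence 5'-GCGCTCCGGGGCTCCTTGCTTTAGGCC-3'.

Scanning the sequence gives T=7, C=10, G=9, A=1.
Total G or C: 9 + 10 = 19

19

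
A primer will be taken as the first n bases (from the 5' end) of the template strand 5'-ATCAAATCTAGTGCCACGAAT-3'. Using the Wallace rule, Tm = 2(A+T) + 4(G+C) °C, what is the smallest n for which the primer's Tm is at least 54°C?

n = 19

First 18 bases: ATCAAATCTAGTGCCACG → Tm = 52°C (< 54°C)
First 19 bases: ATCAAATCTAGTGCCACGA → Tm = 54°C (≥ 54°C)
Each additional base adds 2°C (A/T) or 4°C (G/C), so Tm is non-decreasing in n; n = 19 is the first length to reach 54°C.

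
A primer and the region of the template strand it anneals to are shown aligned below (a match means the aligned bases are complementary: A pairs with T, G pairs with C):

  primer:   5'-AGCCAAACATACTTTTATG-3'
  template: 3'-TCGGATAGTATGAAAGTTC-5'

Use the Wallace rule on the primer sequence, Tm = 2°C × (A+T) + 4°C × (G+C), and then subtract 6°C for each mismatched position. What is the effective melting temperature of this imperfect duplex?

26°C

Primer base counts: A=7, T=6, G=2, C=4 → A+T=13, G+C=6
Perfect-match Tm = 2(13) + 4(6) = 26 + 24 = 50°C
Mismatches (positions where the bases are not complementary): 4 (at positions 5, 7, 16, 18)
Effective Tm = 50 − 4×6 = 50 − 24 = 26°C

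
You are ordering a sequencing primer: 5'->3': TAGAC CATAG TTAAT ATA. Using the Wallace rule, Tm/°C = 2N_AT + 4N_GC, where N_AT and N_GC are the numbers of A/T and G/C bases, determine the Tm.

Base counts: A=8, C=2, G=2, T=6
AT pairs contribute 14, GC pairs contribute 4.
Tm = 2×14 + 4×4 = 44°C

44°C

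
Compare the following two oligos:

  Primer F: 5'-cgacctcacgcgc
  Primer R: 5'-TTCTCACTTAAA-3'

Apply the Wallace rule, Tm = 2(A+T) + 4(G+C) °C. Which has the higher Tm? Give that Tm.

Primer F: A+T=3, G+C=10 → Tm = 2(3)+4(10) = 46°C
Primer R: A+T=9, G+C=3 → Tm = 2(9)+4(3) = 30°C
46°C vs 30°C → primer F is higher.

Primer F, 46°C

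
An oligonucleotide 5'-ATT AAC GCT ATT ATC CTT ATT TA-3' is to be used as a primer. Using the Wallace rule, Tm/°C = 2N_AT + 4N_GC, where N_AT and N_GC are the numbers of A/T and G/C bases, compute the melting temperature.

G=1, C=4, A=7, T=11
A+T = 18, G+C = 5
Tm = 2×18 + 4×5 = 56°C

56°C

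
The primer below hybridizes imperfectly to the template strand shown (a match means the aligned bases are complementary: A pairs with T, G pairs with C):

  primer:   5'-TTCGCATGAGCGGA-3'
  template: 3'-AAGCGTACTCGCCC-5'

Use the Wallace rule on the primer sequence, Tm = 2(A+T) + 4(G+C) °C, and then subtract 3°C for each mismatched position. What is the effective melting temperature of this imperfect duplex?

Primer base counts: A=3, T=3, G=5, C=3 → A+T=6, G+C=8
Perfect-match Tm = 2(6) + 4(8) = 12 + 32 = 44°C
Mismatches (positions where the bases are not complementary): 1 (at position 14)
Effective Tm = 44 − 1×3 = 44 − 3 = 41°C

41°C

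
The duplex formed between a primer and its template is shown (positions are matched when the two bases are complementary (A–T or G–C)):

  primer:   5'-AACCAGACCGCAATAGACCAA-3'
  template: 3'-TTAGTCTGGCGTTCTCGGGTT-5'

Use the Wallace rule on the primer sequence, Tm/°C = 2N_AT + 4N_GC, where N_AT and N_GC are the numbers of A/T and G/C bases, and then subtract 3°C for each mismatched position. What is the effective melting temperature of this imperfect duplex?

53°C

Primer base counts: A=10, T=1, G=3, C=7 → A+T=11, G+C=10
Perfect-match Tm = 2(11) + 4(10) = 22 + 40 = 62°C
Mismatches (positions where the bases are not complementary): 3 (at positions 3, 14, 17)
Effective Tm = 62 − 3×3 = 62 − 9 = 53°C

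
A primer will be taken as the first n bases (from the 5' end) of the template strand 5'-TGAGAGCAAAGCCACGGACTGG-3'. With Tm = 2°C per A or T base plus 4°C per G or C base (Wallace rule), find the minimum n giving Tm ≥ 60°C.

First 18 bases: TGAGAGCAAAGCCACGGA → Tm = 56°C (< 60°C)
First 19 bases: TGAGAGCAAAGCCACGGAC → Tm = 60°C (≥ 60°C)
Each additional base adds 2°C (A/T) or 4°C (G/C), so Tm is non-decreasing in n; n = 19 is the first length to reach 60°C.

n = 19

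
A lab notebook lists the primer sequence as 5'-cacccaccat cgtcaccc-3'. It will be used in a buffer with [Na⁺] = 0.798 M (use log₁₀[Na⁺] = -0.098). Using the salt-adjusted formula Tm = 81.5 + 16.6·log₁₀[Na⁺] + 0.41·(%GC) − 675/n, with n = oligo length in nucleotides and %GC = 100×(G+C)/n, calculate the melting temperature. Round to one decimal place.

Length n = 18. C=11, G=1, T=2, A=4
G+C = 12, so %GC = 12/18 × 100 = 66.667%
Salt term: 16.6 × (-0.098) = -1.627
GC term: 0.41 × 66.667 = 27.333; length term: −675/18 = −37.5
Tm = 81.5 + (-1.627) + 27.333 − 37.5 = 69.706 → 69.7°C

69.7°C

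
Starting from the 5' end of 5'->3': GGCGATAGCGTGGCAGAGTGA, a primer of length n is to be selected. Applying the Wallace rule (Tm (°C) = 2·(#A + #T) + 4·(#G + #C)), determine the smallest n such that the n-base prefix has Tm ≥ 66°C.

First 19 bases: GGCGATAGCGTGGCAGAGT → Tm = 62°C (< 66°C)
First 20 bases: GGCGATAGCGTGGCAGAGTG → Tm = 66°C (≥ 66°C)
Each additional base adds 2°C (A/T) or 4°C (G/C), so Tm is non-decreasing in n; n = 20 is the first length to reach 66°C.

n = 20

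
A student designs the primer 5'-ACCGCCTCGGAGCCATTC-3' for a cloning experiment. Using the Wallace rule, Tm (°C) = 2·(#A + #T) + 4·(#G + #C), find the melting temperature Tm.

60°C

Scanning the sequence gives T=3, G=4, C=8, A=3.
So N_AT = 6 and N_GC = 12.
Tm = 4·12 + 2·6 = 48 + 12 = 60°C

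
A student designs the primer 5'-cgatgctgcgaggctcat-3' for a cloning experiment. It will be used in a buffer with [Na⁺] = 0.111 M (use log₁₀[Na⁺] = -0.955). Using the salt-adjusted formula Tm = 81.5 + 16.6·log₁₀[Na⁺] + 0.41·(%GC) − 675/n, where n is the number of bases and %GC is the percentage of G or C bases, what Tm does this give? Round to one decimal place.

Length n = 18. Base counts: C=5, A=3, G=6, T=4
G+C = 11, so %GC = 11/18 × 100 = 61.111%
Salt term: 16.6 × (-0.955) = -15.853
GC term: 0.41 × 61.111 = 25.056; length term: −675/18 = −37.5
Tm = 81.5 + (-15.853) + 25.056 − 37.5 = 53.203 → 53.2°C

53.2°C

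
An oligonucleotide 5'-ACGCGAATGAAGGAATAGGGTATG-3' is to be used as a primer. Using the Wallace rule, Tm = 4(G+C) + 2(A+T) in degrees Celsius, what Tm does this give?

Base counts: C=2, A=9, G=9, T=4
AT pairs contribute 13, GC pairs contribute 11.
Tm = 2(13) + 4(11) = 26 + 44 = 70°C

70°C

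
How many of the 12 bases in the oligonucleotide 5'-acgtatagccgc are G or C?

T=2, G=3, C=4, A=3
G+C = 3 + 4 = 7

7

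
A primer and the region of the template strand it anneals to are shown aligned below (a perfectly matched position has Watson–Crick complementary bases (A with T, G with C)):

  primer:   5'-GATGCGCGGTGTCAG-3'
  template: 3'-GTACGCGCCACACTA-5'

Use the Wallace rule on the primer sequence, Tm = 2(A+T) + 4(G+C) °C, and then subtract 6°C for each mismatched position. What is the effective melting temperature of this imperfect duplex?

32°C

Primer base counts: A=2, T=3, G=7, C=3 → A+T=5, G+C=10
Perfect-match Tm = 2(5) + 4(10) = 10 + 40 = 50°C
Mismatches (positions where the bases are not complementary): 3 (at positions 1, 13, 15)
Effective Tm = 50 − 3×6 = 50 − 18 = 32°C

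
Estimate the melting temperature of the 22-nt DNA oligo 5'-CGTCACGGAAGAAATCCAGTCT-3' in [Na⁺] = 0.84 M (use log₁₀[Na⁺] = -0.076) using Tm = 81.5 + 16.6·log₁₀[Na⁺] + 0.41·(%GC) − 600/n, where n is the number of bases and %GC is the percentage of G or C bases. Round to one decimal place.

73.5°C

Length n = 22. Counting bases: G=5, C=6, T=4, A=7
G+C = 11, so %GC = 11/22 × 100 = 50%
Salt term: 16.6 × (-0.076) = -1.262
GC term: 0.41 × 50 = 20.5; length term: −600/22 = −27.273
Tm = 81.5 + (-1.262) + 20.5 − 27.273 = 73.465 → 73.5°C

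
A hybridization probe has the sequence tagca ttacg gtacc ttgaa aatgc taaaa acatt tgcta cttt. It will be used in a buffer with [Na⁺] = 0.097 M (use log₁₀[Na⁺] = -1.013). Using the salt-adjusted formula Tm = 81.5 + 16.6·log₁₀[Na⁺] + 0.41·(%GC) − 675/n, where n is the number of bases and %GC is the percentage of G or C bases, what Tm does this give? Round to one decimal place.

Length n = 44. Base counts: C=8, G=6, A=15, T=15
G+C = 14, so %GC = 14/44 × 100 = 31.818%
Salt term: 16.6 × (-1.013) = -16.816
GC term: 0.41 × 31.818 = 13.045; length term: −675/44 = −15.341
Tm = 81.5 + (-16.816) + 13.045 − 15.341 = 62.388 → 62.4°C

62.4°C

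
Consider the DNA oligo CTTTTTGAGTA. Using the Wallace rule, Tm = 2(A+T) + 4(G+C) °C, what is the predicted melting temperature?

28°C

Base counts: G=2, T=6, A=2, C=1
AT pairs contribute 8, GC pairs contribute 3.
Tm = 2(8) + 4(3) = 16 + 12 = 28°C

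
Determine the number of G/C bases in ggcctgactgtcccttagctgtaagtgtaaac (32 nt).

16

T=9, G=8, C=8, A=7
Total G or C: 8 + 8 = 16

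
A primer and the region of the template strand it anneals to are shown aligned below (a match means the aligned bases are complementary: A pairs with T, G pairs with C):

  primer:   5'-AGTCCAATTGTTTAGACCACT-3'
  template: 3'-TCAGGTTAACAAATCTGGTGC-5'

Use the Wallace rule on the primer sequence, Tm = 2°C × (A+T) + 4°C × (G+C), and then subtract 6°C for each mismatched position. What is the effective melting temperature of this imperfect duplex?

Primer base counts: A=6, T=7, G=3, C=5 → A+T=13, G+C=8
Perfect-match Tm = 2(13) + 4(8) = 26 + 32 = 58°C
Mismatches (positions where the bases are not complementary): 1 (at position 21)
Effective Tm = 58 − 1×6 = 58 − 6 = 52°C

52°C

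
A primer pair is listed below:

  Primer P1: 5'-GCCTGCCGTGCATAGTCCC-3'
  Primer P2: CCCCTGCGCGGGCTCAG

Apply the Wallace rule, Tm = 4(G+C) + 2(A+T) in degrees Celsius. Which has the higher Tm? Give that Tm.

Primer P1, 64°C

Primer P1: A+T=6, G+C=13 → Tm = 2(6)+4(13) = 64°C
Primer P2: A+T=3, G+C=14 → Tm = 2(3)+4(14) = 62°C
64°C vs 62°C → primer P1 is higher.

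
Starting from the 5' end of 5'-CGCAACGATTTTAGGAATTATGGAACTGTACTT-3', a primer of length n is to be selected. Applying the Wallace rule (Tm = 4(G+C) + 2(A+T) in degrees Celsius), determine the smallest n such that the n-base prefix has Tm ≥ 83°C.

n = 31

First 30 bases: CGCAACGATTTTAGGAATTATGGAACTGTA → Tm = 82°C (< 83°C)
First 31 bases: CGCAACGATTTTAGGAATTATGGAACTGTAC → Tm = 86°C (≥ 83°C)
Each additional base adds 2°C (A/T) or 4°C (G/C), so Tm is non-decreasing in n; n = 31 is the first length to reach 83°C.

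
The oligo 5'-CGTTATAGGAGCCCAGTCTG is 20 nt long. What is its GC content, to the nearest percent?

55%

C=5, G=6, T=5, A=4
G+C = 6 + 5 = 11 out of 20 bases
%GC = 11/20 × 100 = 55% ≈ 55%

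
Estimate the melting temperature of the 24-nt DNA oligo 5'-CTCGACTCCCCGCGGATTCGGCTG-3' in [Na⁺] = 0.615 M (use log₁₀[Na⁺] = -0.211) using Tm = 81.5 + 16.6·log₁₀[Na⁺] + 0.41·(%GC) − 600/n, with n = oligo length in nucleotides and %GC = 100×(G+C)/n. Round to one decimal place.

Length n = 24. Base counts: A=2, C=10, G=7, T=5
G+C = 17, so %GC = 17/24 × 100 = 70.833%
Salt term: 16.6 × (-0.211) = -3.503
GC term: 0.41 × 70.833 = 29.042; length term: −600/24 = −25
Tm = 81.5 + (-3.503) + 29.042 − 25 = 82.039 → 82.0°C

82.0°C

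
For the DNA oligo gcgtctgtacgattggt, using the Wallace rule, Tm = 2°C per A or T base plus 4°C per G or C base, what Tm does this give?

52°C

A=2, T=6, C=3, G=6
AT pairs contribute 8, GC pairs contribute 9.
Tm = 2(8) + 4(9) = 16 + 36 = 52°C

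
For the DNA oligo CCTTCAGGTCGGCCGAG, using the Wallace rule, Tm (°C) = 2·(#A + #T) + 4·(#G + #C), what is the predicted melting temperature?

58°C

Counting bases: T=3, C=6, G=6, A=2
AT pairs contribute 5, GC pairs contribute 12.
Tm = 4·12 + 2·5 = 48 + 10 = 58°C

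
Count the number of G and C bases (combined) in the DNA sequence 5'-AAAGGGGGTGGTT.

7

Base counts: C=0, G=7, T=3, A=3
Total G or C: 7 + 0 = 7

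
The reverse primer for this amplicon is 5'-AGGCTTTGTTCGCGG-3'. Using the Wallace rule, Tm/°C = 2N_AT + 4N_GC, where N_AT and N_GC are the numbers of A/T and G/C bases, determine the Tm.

C=3, T=5, A=1, G=6
AT pairs contribute 6, GC pairs contribute 9.
Tm = 2×6 + 4×9 = 48°C

48°C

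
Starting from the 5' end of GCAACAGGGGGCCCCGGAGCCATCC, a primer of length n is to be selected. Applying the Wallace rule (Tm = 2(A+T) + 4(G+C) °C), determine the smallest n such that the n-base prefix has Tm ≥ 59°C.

First 16 bases: GCAACAGGGGGCCCCG → Tm = 58°C (< 59°C)
First 17 bases: GCAACAGGGGGCCCCGG → Tm = 62°C (≥ 59°C)
Since every base adds ≥2°C, Tm only increases with n, so the threshold is first crossed at n = 17.

n = 17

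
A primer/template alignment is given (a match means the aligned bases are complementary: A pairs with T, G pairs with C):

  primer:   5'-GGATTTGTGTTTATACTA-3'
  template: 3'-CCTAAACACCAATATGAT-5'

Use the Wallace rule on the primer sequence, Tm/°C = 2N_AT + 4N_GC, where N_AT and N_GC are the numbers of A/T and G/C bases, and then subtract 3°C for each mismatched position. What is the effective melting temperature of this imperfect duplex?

Primer base counts: A=4, T=9, G=4, C=1 → A+T=13, G+C=5
Perfect-match Tm = 2(13) + 4(5) = 26 + 20 = 46°C
Mismatches (positions where the bases are not complementary): 1 (at position 10)
Effective Tm = 46 − 1×3 = 46 − 3 = 43°C

43°C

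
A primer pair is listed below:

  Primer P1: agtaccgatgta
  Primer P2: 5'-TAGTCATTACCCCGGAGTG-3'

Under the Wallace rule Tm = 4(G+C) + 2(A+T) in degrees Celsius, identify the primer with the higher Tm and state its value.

Primer P2, 58°C

Primer P1: A+T=7, G+C=5 → Tm = 2(7)+4(5) = 34°C
Primer P2: A+T=9, G+C=10 → Tm = 2(9)+4(10) = 58°C
34°C vs 58°C → primer P2 is higher.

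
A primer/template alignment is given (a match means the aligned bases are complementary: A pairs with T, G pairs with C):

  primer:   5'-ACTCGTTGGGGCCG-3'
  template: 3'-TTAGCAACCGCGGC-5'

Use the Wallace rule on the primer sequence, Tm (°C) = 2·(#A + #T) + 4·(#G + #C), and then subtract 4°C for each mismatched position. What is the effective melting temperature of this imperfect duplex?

Primer base counts: A=1, T=3, G=6, C=4 → A+T=4, G+C=10
Perfect-match Tm = 2(4) + 4(10) = 8 + 40 = 48°C
Mismatches (positions where the bases are not complementary): 2 (at positions 2, 10)
Effective Tm = 48 − 2×4 = 48 − 8 = 40°C

40°C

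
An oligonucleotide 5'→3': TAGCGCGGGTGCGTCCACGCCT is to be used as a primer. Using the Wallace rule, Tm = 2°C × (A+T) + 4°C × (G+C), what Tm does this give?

76°C

Counting bases: C=8, G=8, A=2, T=4
AT pairs contribute 6, GC pairs contribute 16.
Tm = 2×6 + 4×16 = 76°C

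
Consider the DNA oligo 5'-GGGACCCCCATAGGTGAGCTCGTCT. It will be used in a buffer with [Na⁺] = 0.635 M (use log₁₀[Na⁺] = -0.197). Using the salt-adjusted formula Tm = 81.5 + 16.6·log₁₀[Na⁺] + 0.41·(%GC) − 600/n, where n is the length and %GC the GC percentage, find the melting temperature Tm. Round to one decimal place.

80.5°C

Length n = 25. Counting bases: G=8, C=8, A=4, T=5
G+C = 16, so %GC = 16/25 × 100 = 64%
Salt term: 16.6 × (-0.197) = -3.27
GC term: 0.41 × 64 = 26.24; length term: −600/25 = −24
Tm = 81.5 + (-3.27) + 26.24 − 24 = 80.47 → 80.5°C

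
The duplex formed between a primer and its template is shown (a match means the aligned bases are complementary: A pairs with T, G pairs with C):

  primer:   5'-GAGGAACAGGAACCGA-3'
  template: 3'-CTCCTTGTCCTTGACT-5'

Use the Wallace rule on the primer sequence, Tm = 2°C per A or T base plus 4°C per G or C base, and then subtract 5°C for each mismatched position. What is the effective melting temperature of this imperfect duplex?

Primer base counts: A=7, T=0, G=6, C=3 → A+T=7, G+C=9
Perfect-match Tm = 2(7) + 4(9) = 14 + 36 = 50°C
Mismatches (positions where the bases are not complementary): 1 (at position 14)
Effective Tm = 50 − 1×5 = 50 − 5 = 45°C

45°C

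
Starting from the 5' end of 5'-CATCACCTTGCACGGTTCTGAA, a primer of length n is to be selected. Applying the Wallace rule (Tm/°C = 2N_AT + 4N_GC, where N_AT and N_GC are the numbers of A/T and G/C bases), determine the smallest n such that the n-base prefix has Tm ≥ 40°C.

First 12 bases: CATCACCTTGCA → Tm = 36°C (< 40°C)
First 13 bases: CATCACCTTGCAC → Tm = 40°C (≥ 40°C)
Since every base adds ≥2°C, Tm only increases with n, so the threshold is first crossed at n = 13.

n = 13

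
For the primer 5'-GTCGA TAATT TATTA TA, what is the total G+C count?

Base counts: A=6, T=8, C=1, G=2
G+C = 2 + 1 = 3

3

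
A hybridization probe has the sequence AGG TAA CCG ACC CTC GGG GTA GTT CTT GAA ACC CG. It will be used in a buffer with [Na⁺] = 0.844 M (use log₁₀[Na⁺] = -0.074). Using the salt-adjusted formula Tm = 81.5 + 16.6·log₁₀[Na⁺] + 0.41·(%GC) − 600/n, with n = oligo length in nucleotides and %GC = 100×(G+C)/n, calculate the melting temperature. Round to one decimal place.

86.6°C

Length n = 35. T=7, C=10, A=8, G=10
G+C = 20, so %GC = 20/35 × 100 = 57.143%
Salt term: 16.6 × (-0.074) = -1.228
GC term: 0.41 × 57.143 = 23.429; length term: −600/35 = −17.143
Tm = 81.5 + (-1.228) + 23.429 − 17.143 = 86.558 → 86.6°C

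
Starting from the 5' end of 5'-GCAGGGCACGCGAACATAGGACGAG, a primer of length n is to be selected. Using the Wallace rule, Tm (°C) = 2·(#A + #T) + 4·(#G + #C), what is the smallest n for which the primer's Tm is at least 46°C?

n = 13

First 12 bases: GCAGGGCACGCG → Tm = 44°C (< 46°C)
First 13 bases: GCAGGGCACGCGA → Tm = 46°C (≥ 46°C)
Since every base adds ≥2°C, Tm only increases with n, so the threshold is first crossed at n = 13.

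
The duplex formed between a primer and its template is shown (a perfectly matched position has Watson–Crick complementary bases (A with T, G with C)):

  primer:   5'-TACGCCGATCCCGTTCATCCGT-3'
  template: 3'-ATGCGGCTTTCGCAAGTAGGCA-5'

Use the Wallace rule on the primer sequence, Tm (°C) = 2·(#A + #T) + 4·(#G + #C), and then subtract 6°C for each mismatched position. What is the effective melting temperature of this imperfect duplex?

Primer base counts: A=3, T=6, G=4, C=9 → A+T=9, G+C=13
Perfect-match Tm = 2(9) + 4(13) = 18 + 52 = 70°C
Mismatches (positions where the bases are not complementary): 3 (at positions 9, 10, 11)
Effective Tm = 70 − 3×6 = 70 − 18 = 52°C

52°C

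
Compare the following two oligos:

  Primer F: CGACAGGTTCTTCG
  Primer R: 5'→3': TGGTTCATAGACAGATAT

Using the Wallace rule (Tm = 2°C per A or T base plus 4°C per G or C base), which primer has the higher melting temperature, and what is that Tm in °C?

Primer F: A+T=6, G+C=8 → Tm = 2(6)+4(8) = 44°C
Primer R: A+T=12, G+C=6 → Tm = 2(12)+4(6) = 48°C
44°C vs 48°C → primer R is higher.

Primer R, 48°C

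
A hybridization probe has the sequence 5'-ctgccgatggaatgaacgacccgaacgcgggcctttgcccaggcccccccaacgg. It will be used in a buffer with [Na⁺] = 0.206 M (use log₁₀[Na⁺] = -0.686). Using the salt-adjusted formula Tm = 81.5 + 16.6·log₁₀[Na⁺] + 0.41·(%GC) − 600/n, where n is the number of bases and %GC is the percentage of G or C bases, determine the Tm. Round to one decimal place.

Length n = 55. Scanning the sequence gives T=6, G=16, A=11, C=22.
G+C = 38, so %GC = 38/55 × 100 = 69.091%
Salt term: 16.6 × (-0.686) = -11.388
GC term: 0.41 × 69.091 = 28.327; length term: −600/55 = −10.909
Tm = 81.5 + (-11.388) + 28.327 − 10.909 = 87.53 → 87.5°C

87.5°C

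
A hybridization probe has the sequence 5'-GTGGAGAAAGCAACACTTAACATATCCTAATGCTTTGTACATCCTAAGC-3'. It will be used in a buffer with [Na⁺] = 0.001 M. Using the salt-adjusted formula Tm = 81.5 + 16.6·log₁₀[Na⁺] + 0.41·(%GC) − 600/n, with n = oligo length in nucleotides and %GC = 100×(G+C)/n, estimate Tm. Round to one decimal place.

35.4°C

Length n = 49. Base counts: C=11, G=8, T=13, A=17
G+C = 19, so %GC = 19/49 × 100 = 38.776%
Salt term: 16.6 × (-3) = -49.8
GC term: 0.41 × 38.776 = 15.898; length term: −600/49 = −12.245
Tm = 81.5 + (-49.8) + 15.898 − 12.245 = 35.353 → 35.4°C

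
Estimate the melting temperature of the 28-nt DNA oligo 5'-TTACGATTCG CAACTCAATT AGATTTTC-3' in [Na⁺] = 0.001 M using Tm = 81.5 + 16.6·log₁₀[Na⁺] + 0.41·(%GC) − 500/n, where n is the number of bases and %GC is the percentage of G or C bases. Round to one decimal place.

27.0°C

Length n = 28. Scanning the sequence gives C=6, A=8, T=11, G=3.
G+C = 9, so %GC = 9/28 × 100 = 32.143%
Salt term: 16.6 × (-3) = -49.8
GC term: 0.41 × 32.143 = 13.179; length term: −500/28 = −17.857
Tm = 81.5 + (-49.8) + 13.179 − 17.857 = 27.022 → 27.0°C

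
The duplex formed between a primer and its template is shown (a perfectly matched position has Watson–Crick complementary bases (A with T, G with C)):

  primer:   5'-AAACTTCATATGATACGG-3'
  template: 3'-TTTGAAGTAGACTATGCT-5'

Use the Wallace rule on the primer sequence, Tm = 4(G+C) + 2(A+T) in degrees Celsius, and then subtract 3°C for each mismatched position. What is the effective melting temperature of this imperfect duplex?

42°C

Primer base counts: A=7, T=5, G=3, C=3 → A+T=12, G+C=6
Perfect-match Tm = 2(12) + 4(6) = 24 + 24 = 48°C
Mismatches (positions where the bases are not complementary): 2 (at positions 10, 18)
Effective Tm = 48 − 2×3 = 48 − 6 = 42°C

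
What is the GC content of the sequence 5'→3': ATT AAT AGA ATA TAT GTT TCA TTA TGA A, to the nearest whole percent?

C=1, A=12, G=3, T=12
G+C = 3 + 1 = 4 out of 28 bases
%GC = 4/28 × 100 = 14.29% ≈ 14%

14%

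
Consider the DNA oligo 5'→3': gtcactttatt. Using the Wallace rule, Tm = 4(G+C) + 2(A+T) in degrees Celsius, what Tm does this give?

28°C

Scanning the sequence gives T=6, G=1, C=2, A=2.
AT pairs contribute 8, GC pairs contribute 3.
Tm = 2(8) + 4(3) = 16 + 12 = 28°C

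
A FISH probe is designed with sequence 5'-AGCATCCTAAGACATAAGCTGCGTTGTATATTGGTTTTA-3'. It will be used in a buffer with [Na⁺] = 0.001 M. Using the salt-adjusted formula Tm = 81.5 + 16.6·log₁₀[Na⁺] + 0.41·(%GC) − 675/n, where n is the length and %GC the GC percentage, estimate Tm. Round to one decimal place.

Length n = 39. Scanning the sequence gives A=11, C=6, T=14, G=8.
G+C = 14, so %GC = 14/39 × 100 = 35.897%
Salt term: 16.6 × (-3) = -49.8
GC term: 0.41 × 35.897 = 14.718; length term: −675/39 = −17.308
Tm = 81.5 + (-49.8) + 14.718 − 17.308 = 29.11 → 29.1°C

29.1°C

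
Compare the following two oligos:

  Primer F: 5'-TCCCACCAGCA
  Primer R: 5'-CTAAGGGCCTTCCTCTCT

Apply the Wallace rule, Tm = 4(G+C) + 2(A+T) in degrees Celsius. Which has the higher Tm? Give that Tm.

Primer F: A+T=4, G+C=7 → Tm = 2(4)+4(7) = 36°C
Primer R: A+T=8, G+C=10 → Tm = 2(8)+4(10) = 56°C
36°C vs 56°C → primer R is higher.

Primer R, 56°C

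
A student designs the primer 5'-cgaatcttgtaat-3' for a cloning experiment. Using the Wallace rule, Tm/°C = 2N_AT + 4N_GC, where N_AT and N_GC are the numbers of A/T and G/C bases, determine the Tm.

Scanning the sequence gives G=2, A=4, C=2, T=5.
So N_AT = 9 and N_GC = 4.
Tm = 2(9) + 4(4) = 18 + 16 = 34°C

34°C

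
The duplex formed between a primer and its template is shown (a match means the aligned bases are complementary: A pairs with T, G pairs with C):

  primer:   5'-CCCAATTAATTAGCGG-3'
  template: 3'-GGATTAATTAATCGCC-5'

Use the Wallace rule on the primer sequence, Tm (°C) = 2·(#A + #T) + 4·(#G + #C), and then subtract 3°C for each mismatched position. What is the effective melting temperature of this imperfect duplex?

Primer base counts: A=5, T=4, G=3, C=4 → A+T=9, G+C=7
Perfect-match Tm = 2(9) + 4(7) = 18 + 28 = 46°C
Mismatches (positions where the bases are not complementary): 1 (at position 3)
Effective Tm = 46 − 1×3 = 46 − 3 = 43°C

43°C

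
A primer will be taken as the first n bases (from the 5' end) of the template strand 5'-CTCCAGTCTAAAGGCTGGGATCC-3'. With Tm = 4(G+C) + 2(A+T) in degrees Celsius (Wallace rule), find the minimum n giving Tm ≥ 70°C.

n = 23

First 22 bases: CTCCAGTCTAAAGGCTGGGATC → Tm = 68°C (< 70°C)
First 23 bases: CTCCAGTCTAAAGGCTGGGATCC → Tm = 72°C (≥ 70°C)
Each additional base adds 2°C (A/T) or 4°C (G/C), so Tm is non-decreasing in n; n = 23 is the first length to reach 70°C.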